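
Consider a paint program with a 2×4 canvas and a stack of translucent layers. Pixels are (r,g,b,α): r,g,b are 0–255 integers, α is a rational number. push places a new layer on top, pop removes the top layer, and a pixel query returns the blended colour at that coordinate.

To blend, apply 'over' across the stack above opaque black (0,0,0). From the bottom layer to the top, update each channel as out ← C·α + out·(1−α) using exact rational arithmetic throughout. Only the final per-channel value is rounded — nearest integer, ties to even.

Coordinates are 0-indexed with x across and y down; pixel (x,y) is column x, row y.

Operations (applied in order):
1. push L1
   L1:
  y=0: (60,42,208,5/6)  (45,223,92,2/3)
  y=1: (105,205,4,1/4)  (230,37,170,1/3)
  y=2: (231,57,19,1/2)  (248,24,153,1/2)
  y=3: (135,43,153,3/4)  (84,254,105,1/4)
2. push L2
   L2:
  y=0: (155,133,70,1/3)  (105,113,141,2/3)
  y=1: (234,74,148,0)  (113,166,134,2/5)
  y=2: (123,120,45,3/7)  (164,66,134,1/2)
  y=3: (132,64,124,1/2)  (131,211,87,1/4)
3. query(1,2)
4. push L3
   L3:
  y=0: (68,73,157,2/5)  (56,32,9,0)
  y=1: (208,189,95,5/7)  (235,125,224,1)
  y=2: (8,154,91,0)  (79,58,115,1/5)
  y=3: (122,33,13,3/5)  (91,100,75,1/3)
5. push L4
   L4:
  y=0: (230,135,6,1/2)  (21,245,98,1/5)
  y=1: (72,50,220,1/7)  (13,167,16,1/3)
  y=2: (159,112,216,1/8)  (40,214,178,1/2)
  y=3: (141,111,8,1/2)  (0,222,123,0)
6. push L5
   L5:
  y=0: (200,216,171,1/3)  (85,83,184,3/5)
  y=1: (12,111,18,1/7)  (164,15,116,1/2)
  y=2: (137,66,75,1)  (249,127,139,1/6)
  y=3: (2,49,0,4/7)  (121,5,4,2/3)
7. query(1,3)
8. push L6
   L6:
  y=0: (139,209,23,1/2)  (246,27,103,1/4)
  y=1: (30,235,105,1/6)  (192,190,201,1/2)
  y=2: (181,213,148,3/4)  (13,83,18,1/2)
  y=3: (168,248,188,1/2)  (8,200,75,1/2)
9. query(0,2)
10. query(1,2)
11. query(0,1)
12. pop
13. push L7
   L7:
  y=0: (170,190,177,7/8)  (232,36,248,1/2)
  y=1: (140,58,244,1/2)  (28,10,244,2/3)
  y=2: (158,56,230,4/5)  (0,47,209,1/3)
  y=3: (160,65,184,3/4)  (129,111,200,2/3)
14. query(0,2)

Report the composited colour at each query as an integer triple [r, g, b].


at x=1,y=2 over L1,L2:
+L1 (α=1/2) → [124, 12, 153/2]
+L2 (α=1/2) → [144, 39, 421/4]
→ [144, 39, 105]

(1,3) stack=L1,L2,L3,L4,L5; from [0,0,0]:
after L1 α=1/4: [21, 127/2, 105/4]
after L2 α=1/4: [97/2, 803/8, 663/16]
after L3 α=1/3: [188/3, 401/4, 421/8]
after L4 α=0: [188/3, 401/4, 421/8]
after L5 α=2/3: [914/9, 147/4, 485/24]
→ [102, 37, 20]

(0,2) stack=L1,L2,L3,L4,L5,L6; from [0,0,0]:
+L1 (α=1/2) → [231/2, 57/2, 19/2]
+L2 (α=3/7) → [831/7, 474/7, 173/7]
+L3 (α=0) → [831/7, 474/7, 173/7]
+L4 (α=1/8) → [495/4, 293/4, 389/8]
+L5 (α=1) → [137, 66, 75]
+L6 (α=3/4) → [170, 705/4, 519/4]
→ [170, 176, 130]

(1,2) stack=L1,L2,L3,L4,L5,L6; from [0,0,0]:
after L1 α=1/2: [124, 12, 153/2]
after L2 α=1/2: [144, 39, 421/4]
after L3 α=1/5: [131, 214/5, 536/5]
after L4 α=1/2: [171/2, 642/5, 713/5]
after L5 α=1/6: [451/4, 769/6, 142]
after L6 α=1/2: [503/8, 1267/12, 80]
rounded: [63, 106, 80]

(0,1) stack=L1,L2,L3,L4,L5,L6; from [0,0,0]:
+L1 (α=1/4) → [105/4, 205/4, 1]
+L2 (α=0) → [105/4, 205/4, 1]
+L3 (α=5/7) → [2185/14, 2095/14, 477/7]
+L4 (α=1/7) → [7059/49, 6635/49, 4402/49]
+L5 (α=1/7) → [42942/343, 45249/343, 27294/343]
+L6 (α=1/6) → [37500/343, 153425/1029, 57495/686]
→ [109, 149, 84]

query (0,2) [L1,L2,L3,L4,L5,L7] — begin 0,0,0
L1 α=1/2: [231/2, 57/2, 19/2]
L2 α=3/7: [831/7, 474/7, 173/7]
L3 α=0: [831/7, 474/7, 173/7]
L4 α=1/8: [495/4, 293/4, 389/8]
L5 α=1: [137, 66, 75]
L7 α=4/5: [769/5, 58, 199]
= [154, 58, 199]


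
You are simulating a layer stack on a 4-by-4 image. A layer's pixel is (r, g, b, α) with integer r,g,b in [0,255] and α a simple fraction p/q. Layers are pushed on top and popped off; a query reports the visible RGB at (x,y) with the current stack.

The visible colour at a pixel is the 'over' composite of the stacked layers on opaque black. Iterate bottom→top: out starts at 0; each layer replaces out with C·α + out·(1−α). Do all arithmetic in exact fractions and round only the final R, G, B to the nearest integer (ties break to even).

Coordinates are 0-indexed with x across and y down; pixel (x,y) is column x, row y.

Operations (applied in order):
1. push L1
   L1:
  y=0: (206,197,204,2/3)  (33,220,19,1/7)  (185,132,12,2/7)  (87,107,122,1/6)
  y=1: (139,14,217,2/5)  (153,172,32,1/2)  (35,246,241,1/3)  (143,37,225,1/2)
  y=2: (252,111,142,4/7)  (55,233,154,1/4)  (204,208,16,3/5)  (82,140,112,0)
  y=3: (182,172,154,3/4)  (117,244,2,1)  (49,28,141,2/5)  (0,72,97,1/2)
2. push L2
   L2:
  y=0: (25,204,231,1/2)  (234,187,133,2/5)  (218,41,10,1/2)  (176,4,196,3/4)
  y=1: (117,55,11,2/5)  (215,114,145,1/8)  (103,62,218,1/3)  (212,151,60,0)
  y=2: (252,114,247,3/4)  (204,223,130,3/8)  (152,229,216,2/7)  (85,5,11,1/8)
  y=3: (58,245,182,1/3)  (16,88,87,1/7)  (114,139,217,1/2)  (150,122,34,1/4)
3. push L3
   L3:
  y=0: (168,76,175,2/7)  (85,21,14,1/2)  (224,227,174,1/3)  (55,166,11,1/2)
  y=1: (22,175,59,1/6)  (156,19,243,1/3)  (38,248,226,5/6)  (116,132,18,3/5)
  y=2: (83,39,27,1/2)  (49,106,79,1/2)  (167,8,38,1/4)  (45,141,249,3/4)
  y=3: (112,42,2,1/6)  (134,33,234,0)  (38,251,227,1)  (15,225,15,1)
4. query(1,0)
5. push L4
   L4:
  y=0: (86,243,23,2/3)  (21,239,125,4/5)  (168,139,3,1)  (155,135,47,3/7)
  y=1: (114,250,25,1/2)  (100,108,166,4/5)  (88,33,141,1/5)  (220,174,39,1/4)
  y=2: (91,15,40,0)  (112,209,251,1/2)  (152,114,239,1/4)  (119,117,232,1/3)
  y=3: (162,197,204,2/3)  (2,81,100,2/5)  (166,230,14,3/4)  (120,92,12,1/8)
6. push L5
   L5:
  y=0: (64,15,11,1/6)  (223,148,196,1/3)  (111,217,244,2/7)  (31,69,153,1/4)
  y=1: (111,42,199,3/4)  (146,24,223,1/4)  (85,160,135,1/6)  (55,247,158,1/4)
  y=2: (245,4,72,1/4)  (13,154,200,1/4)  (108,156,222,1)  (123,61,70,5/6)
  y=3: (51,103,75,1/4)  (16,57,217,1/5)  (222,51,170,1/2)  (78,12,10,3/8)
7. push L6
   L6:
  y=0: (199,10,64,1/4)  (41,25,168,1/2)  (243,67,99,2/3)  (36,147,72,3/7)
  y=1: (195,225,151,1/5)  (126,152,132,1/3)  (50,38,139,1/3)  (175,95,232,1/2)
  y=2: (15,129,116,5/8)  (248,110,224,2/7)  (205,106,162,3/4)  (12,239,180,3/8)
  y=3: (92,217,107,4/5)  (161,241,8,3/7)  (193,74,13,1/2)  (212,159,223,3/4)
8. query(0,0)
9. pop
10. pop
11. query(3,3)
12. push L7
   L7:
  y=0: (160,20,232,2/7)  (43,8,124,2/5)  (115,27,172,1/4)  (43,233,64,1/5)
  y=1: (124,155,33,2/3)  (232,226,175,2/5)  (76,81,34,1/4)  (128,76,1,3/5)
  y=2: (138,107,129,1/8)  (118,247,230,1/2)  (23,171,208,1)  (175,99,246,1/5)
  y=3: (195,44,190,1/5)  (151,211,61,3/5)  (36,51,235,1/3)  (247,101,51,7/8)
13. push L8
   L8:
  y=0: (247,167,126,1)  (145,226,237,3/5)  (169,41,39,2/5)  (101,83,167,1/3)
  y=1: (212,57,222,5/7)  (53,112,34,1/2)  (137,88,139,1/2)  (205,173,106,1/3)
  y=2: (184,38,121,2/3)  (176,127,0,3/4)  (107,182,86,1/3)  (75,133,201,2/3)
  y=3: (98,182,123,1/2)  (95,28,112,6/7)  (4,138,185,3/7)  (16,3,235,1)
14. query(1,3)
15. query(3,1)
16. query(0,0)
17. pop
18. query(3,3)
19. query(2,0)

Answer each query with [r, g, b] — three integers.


at x=1,y=0 over L1,L2,L3:
L1 α=1/7: [33/7, 220/7, 19/7]
L2 α=2/5: [675/7, 3278/35, 1919/35]
L3 α=1/2: [635/7, 4013/70, 2409/70]
rounded: [91, 57, 34]

at x=0,y=0 over L1,L2,L3,L4,L5,L6:
L1 α=2/3: [412/3, 394/3, 136]
L2 α=1/2: [487/6, 503/3, 367/2]
L3 α=2/7: [4451/42, 2971/21, 2535/14]
L4 α=2/3: [11675/126, 13177/63, 3179/42]
L5 α=1/6: [66439/756, 33415/189, 16357/252]
L6 α=1/4: [116587/1008, 34045/252, 21733/336]
rounded: [116, 135, 65]

at x=3,y=3 over L1,L2,L3,L4:
+L1 (α=1/2) → [0, 36, 97/2]
+L2 (α=1/4) → [75/2, 115/2, 359/8]
+L3 (α=1) → [15, 225, 15]
+L4 (α=1/8) → [225/8, 1667/8, 117/8]
rounded: [28, 208, 15]

(1,3) stack=L1,L2,L3,L4,L7,L8; from [0,0,0]:
after L1 α=1: [117, 244, 2]
after L2 α=1/7: [718/7, 1552/7, 99/7]
after L3 α=0: [718/7, 1552/7, 99/7]
after L4 α=2/5: [2182/35, 1158/7, 1697/35]
after L7 α=3/5: [20219/175, 6747/35, 9799/175]
after L8 α=6/7: [119969/1225, 12627/245, 127399/1225]
rounded: [98, 52, 104]

(3,1) stack=L1,L2,L3,L4,L7,L8; from [0,0,0]:
after L1 α=1/2: [143/2, 37/2, 225/2]
after L2 α=0: [143/2, 37/2, 225/2]
after L3 α=3/5: [491/5, 433/5, 279/5]
after L4 α=1/4: [2573/20, 2169/20, 258/5]
after L7 α=3/5: [6413/50, 4449/50, 531/25]
after L8 α=1/3: [3846/25, 8774/75, 3712/75]
rounded: [154, 117, 49]

at x=0,y=0 over L1,L2,L3,L4,L7,L8:
+L1 (α=2/3) → [412/3, 394/3, 136]
+L2 (α=1/2) → [487/6, 503/3, 367/2]
+L3 (α=2/7) → [4451/42, 2971/21, 2535/14]
+L4 (α=2/3) → [11675/126, 13177/63, 3179/42]
+L7 (α=2/7) → [98695/882, 68405/441, 35383/294]
+L8 (α=1) → [247, 167, 126]
→ [247, 167, 126]

(3,3) stack=L1,L2,L3,L4,L7; from [0,0,0]:
L1 α=1/2: [0, 36, 97/2]
L2 α=1/4: [75/2, 115/2, 359/8]
L3 α=1: [15, 225, 15]
L4 α=1/8: [225/8, 1667/8, 117/8]
L7 α=7/8: [14057/64, 7323/64, 2973/64]
= [220, 114, 46]

query (2,0) [L1,L2,L3,L4,L7] — begin 0,0,0
+L1 (α=2/7) → [370/7, 264/7, 24/7]
+L2 (α=1/2) → [948/7, 551/14, 47/7]
+L3 (α=1/3) → [3464/21, 2140/21, 1312/21]
+L4 (α=1) → [168, 139, 3]
+L7 (α=1/4) → [619/4, 111, 181/4]
→ [155, 111, 45]


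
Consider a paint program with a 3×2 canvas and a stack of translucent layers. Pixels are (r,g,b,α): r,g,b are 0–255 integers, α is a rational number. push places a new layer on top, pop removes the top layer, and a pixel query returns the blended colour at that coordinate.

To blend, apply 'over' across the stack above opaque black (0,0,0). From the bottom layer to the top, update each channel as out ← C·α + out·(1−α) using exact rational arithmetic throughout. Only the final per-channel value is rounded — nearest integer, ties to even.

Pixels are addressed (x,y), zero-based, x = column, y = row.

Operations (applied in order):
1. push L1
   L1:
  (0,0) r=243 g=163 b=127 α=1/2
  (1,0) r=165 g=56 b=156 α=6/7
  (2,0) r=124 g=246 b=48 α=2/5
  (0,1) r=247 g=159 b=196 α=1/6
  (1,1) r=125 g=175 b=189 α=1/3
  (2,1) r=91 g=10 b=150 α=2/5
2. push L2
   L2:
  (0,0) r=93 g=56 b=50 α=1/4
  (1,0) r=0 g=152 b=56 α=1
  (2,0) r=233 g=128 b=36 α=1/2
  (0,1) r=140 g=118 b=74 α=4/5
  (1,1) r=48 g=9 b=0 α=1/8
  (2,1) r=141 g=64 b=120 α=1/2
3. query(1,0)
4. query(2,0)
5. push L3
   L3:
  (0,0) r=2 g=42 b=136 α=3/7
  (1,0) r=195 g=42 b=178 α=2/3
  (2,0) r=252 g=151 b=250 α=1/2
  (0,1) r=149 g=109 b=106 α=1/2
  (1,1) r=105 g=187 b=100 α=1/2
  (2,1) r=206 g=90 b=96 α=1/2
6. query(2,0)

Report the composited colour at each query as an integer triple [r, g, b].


(1,0) stack=L1,L2; from [0,0,0]:
+L1 (α=6/7) → [990/7, 48, 936/7]
+L2 (α=1) → [0, 152, 56]
= [0, 152, 56]

at x=2,y=0 over L1,L2:
L1 α=2/5: [248/5, 492/5, 96/5]
L2 α=1/2: [1413/10, 566/5, 138/5]
rounded: [141, 113, 28]

query (2,0) [L1,L2,L3] — begin 0,0,0
after L1 α=2/5: [248/5, 492/5, 96/5]
after L2 α=1/2: [1413/10, 566/5, 138/5]
after L3 α=1/2: [3933/20, 1321/10, 694/5]
rounded: [197, 132, 139]


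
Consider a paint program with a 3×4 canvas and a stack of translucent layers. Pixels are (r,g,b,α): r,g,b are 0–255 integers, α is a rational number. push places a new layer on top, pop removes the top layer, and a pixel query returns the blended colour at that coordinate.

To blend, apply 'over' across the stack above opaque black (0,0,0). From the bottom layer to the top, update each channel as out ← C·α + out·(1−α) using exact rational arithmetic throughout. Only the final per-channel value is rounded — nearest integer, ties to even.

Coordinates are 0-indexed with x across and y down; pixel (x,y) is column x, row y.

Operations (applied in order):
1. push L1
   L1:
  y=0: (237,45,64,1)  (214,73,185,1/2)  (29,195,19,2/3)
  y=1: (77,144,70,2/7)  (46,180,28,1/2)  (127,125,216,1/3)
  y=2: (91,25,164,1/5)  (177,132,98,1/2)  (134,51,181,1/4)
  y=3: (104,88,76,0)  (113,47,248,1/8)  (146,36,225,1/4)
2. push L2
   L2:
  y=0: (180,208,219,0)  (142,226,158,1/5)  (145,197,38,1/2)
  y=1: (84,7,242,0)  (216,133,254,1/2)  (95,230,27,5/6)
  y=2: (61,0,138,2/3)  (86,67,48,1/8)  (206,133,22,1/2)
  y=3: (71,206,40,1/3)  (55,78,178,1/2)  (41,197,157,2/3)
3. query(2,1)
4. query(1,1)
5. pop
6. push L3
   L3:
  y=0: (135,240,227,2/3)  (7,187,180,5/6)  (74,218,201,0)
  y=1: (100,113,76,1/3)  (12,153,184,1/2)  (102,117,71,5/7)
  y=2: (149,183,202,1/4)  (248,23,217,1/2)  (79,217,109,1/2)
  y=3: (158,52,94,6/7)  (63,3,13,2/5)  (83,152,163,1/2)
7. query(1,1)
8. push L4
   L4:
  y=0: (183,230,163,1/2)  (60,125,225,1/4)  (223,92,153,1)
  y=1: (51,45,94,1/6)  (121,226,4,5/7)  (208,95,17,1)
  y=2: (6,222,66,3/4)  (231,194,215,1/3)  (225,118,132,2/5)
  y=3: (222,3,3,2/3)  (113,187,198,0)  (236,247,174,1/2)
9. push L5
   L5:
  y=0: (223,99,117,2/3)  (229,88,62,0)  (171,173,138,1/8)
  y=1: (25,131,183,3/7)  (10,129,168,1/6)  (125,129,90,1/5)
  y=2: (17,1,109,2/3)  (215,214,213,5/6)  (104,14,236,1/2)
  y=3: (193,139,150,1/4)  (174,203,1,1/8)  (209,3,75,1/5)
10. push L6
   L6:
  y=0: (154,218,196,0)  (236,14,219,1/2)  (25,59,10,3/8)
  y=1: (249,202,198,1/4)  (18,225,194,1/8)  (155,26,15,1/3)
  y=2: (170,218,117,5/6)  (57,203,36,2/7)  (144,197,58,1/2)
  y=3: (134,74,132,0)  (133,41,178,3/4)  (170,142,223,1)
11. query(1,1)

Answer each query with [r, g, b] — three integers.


query (2,1) [L1,L2] — begin 0,0,0
L1 α=1/3: [127/3, 125/3, 72]
L2 α=5/6: [776/9, 3575/18, 69/2]
= [86, 199, 34]

query (1,1) [L1,L2] — begin 0,0,0
L1 α=1/2: [23, 90, 14]
L2 α=1/2: [239/2, 223/2, 134]
→ [120, 112, 134]

query (1,1) [L1,L3] — begin 0,0,0
L1 α=1/2: [23, 90, 14]
L3 α=1/2: [35/2, 243/2, 99]
rounded: [18, 122, 99]

at x=1,y=1 over L1,L3,L4,L5,L6:
+L1 (α=1/2) → [23, 90, 14]
+L3 (α=1/2) → [35/2, 243/2, 99]
+L4 (α=5/7) → [640/7, 1373/7, 218/7]
+L5 (α=1/6) → [545/7, 3884/21, 1133/21]
+L6 (α=1/8) → [563/8, 4559/24, 1715/24]
rounded: [70, 190, 71]


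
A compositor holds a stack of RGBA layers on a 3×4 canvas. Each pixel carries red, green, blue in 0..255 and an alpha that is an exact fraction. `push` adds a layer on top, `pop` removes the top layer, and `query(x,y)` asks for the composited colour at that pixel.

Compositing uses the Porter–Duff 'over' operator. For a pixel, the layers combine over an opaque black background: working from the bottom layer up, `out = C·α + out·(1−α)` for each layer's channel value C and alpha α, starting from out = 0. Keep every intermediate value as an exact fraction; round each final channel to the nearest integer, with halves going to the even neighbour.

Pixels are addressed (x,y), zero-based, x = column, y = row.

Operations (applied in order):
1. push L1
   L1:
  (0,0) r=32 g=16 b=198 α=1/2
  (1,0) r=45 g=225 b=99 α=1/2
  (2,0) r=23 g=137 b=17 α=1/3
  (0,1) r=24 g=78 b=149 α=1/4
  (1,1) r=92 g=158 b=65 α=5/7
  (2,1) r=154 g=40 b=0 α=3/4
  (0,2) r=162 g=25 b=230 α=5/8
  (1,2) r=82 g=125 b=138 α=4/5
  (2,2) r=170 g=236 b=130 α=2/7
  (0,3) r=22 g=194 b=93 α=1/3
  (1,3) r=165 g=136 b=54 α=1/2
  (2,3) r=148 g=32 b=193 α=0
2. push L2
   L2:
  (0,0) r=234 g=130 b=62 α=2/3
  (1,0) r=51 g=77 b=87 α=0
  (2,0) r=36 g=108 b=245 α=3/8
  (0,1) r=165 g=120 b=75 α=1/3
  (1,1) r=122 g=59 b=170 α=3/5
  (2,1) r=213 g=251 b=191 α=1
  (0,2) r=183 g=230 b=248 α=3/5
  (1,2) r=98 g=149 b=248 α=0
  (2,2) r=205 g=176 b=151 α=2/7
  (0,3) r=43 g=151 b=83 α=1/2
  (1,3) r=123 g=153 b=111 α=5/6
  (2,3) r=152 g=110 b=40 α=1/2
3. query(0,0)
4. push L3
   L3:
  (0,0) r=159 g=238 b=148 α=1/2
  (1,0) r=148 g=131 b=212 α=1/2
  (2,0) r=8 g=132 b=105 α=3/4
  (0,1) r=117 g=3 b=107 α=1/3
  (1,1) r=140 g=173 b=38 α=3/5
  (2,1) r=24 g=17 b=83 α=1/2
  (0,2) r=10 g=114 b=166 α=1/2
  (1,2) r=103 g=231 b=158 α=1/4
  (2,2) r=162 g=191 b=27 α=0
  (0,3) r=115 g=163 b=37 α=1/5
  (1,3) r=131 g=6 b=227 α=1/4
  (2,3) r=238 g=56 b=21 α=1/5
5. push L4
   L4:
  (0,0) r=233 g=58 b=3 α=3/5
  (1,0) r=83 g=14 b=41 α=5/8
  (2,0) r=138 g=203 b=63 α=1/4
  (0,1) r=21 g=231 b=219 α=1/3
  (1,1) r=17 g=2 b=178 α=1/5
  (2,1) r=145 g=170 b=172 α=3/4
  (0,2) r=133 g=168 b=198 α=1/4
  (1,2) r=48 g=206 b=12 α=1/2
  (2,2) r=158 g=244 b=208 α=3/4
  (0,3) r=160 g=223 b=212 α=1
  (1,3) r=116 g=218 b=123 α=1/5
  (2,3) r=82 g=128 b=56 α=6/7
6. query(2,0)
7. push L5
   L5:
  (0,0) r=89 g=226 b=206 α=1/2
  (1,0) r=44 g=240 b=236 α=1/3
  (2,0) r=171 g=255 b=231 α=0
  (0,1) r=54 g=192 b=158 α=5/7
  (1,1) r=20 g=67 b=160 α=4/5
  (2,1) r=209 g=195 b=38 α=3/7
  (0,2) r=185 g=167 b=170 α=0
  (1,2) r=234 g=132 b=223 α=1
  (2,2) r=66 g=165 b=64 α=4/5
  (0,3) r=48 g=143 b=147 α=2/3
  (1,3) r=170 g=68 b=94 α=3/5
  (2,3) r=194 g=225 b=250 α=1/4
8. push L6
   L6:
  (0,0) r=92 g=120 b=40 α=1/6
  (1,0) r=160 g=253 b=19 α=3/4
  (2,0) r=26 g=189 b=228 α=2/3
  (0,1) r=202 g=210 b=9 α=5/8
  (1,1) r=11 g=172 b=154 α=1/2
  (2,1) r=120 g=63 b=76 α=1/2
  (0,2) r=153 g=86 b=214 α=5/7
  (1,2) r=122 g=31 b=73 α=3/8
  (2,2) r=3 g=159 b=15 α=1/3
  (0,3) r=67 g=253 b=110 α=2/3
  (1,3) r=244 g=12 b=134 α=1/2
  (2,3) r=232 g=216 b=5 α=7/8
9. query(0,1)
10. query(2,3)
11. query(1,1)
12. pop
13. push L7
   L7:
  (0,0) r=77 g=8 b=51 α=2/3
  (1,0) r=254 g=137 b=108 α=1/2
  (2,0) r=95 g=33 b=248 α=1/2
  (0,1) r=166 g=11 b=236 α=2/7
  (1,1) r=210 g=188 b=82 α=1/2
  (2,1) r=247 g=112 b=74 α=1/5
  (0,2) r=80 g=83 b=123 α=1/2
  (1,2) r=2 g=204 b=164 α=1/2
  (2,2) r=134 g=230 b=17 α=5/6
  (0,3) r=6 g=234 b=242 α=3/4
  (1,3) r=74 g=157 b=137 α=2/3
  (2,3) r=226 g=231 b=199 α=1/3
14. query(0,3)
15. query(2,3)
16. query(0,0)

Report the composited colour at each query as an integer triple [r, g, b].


(0,0) stack=L1,L2; from [0,0,0]:
+L1 (α=1/2) → [16, 8, 99]
+L2 (α=2/3) → [484/3, 268/3, 223/3]
→ [161, 89, 74]

at x=2,y=0 over L1,L2,L3,L4:
after L1 α=1/3: [23/3, 137/3, 17/3]
after L2 α=3/8: [439/24, 1657/24, 1145/12]
after L3 α=3/4: [1015/96, 11161/96, 4925/48]
after L4 α=1/4: [5431/128, 17657/128, 5933/64]
rounded: [42, 138, 93]

query (0,1) [L1,L2,L3,L4,L5,L6] — begin 0,0,0
+L1 (α=1/4) → [6, 39/2, 149/4]
+L2 (α=1/3) → [59, 53, 299/6]
+L3 (α=1/3) → [235/3, 109/3, 620/9]
+L4 (α=1/3) → [533/9, 911/9, 3211/27]
+L5 (α=5/7) → [3496/63, 10462/63, 27752/189]
+L6 (α=5/8) → [12353/84, 4064/21, 30587/504]
rounded: [147, 194, 61]

(2,3) stack=L1,L2,L3,L4,L5,L6; from [0,0,0]:
L1 α=0: [0, 0, 0]
L2 α=1/2: [76, 55, 20]
L3 α=1/5: [542/5, 276/5, 101/5]
L4 α=6/7: [3002/35, 588/5, 1781/35]
L5 α=1/4: [3949/35, 2889/20, 14093/140]
L6 α=7/8: [60789/280, 33129/160, 18993/1120]
rounded: [217, 207, 17]

(1,1) stack=L1,L2,L3,L4,L5,L6; from [0,0,0]:
after L1 α=5/7: [460/7, 790/7, 325/7]
after L2 α=3/5: [3482/35, 2819/35, 844/7]
after L3 α=3/5: [21664/175, 23803/175, 2486/35]
after L4 α=1/5: [89631/875, 95562/875, 16174/175]
after L5 α=4/5: [159631/4375, 330062/4375, 128174/875]
after L6 α=1/2: [103878/4375, 541281/4375, 131462/875]
= [24, 124, 150]

(0,3) stack=L1,L2,L3,L4,L5,L7; from [0,0,0]:
after L1 α=1/3: [22/3, 194/3, 31]
after L2 α=1/2: [151/6, 647/6, 57]
after L3 α=1/5: [647/15, 1783/15, 53]
after L4 α=1: [160, 223, 212]
after L5 α=2/3: [256/3, 509/3, 506/3]
after L7 α=3/4: [155/6, 2615/12, 671/3]
→ [26, 218, 224]

(2,3) stack=L1,L2,L3,L4,L5,L7; from [0,0,0]:
L1 α=0: [0, 0, 0]
L2 α=1/2: [76, 55, 20]
L3 α=1/5: [542/5, 276/5, 101/5]
L4 α=6/7: [3002/35, 588/5, 1781/35]
L5 α=1/4: [3949/35, 2889/20, 14093/140]
L7 α=1/3: [15808/105, 1733/10, 9341/70]
= [151, 173, 133]

query (0,0) [L1,L2,L3,L4,L5,L7] — begin 0,0,0
after L1 α=1/2: [16, 8, 99]
after L2 α=2/3: [484/3, 268/3, 223/3]
after L3 α=1/2: [961/6, 491/3, 667/6]
after L4 α=3/5: [3058/15, 1504/15, 694/15]
after L5 α=1/2: [4393/30, 2447/15, 1892/15]
after L7 α=2/3: [9013/90, 2687/45, 3422/45]
→ [100, 60, 76]


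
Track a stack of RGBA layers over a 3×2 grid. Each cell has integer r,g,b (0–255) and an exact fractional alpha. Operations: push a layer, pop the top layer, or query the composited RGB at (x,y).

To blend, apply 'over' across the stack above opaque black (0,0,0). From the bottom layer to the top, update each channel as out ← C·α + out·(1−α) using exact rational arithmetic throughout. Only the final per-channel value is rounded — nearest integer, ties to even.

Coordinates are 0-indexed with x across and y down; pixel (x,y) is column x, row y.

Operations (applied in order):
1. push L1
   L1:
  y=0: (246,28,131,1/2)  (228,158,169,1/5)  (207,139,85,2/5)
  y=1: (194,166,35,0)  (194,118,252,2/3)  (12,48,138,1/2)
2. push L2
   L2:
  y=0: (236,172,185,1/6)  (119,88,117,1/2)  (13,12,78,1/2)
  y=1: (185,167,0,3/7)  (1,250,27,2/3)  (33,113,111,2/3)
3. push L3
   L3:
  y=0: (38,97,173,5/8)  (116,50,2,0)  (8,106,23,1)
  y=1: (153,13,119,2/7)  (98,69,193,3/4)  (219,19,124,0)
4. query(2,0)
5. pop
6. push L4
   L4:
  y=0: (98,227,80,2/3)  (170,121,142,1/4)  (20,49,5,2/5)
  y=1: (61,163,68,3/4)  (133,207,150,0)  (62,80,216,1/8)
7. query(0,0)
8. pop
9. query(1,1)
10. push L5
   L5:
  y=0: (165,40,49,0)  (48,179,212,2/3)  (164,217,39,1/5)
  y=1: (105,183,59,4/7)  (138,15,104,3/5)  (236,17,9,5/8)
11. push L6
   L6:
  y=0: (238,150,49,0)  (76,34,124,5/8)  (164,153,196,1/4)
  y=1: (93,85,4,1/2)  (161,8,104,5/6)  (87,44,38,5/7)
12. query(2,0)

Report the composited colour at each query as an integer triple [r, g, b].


query (2,0) [L1,L2,L3] — begin 0,0,0
after L1 α=2/5: [414/5, 278/5, 34]
after L2 α=1/2: [479/10, 169/5, 56]
after L3 α=1: [8, 106, 23]
= [8, 106, 23]

(0,0) stack=L1,L2,L4; from [0,0,0]:
L1 α=1/2: [123, 14, 131/2]
L2 α=1/6: [851/6, 121/3, 1025/12]
L4 α=2/3: [2027/18, 1483/9, 2945/36]
rounded: [113, 165, 82]

(1,1) stack=L1,L2; from [0,0,0]:
after L1 α=2/3: [388/3, 236/3, 168]
after L2 α=2/3: [394/9, 1736/9, 74]
= [44, 193, 74]

query (2,0) [L1,L2,L5,L6] — begin 0,0,0
after L1 α=2/5: [414/5, 278/5, 34]
after L2 α=1/2: [479/10, 169/5, 56]
after L5 α=1/5: [1778/25, 1761/25, 263/5]
after L6 α=1/4: [4717/50, 2277/25, 1769/20]
= [94, 91, 88]


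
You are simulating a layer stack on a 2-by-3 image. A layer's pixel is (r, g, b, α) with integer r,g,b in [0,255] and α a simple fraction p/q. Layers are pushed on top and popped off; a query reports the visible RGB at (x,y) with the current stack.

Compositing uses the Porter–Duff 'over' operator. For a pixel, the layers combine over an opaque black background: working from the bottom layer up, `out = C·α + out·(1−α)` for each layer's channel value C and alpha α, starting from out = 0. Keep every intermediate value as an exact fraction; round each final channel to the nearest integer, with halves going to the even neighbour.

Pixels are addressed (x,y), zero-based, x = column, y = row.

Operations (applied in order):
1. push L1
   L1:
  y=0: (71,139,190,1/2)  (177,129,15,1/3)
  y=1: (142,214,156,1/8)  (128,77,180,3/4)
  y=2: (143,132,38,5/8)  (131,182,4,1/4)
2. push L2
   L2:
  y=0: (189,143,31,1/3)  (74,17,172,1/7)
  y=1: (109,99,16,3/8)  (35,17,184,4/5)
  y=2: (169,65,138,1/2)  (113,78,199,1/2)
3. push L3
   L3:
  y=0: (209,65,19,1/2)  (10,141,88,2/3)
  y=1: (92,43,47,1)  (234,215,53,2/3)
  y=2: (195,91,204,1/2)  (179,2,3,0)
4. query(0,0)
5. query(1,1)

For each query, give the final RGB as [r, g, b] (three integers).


query (0,0) [L1,L2,L3] — begin 0,0,0
after L1 α=1/2: [71/2, 139/2, 95]
after L2 α=1/3: [260/3, 94, 221/3]
after L3 α=1/2: [887/6, 159/2, 139/3]
= [148, 80, 46]

query (1,1) [L1,L2,L3] — begin 0,0,0
L1 α=3/4: [96, 231/4, 135]
L2 α=4/5: [236/5, 503/20, 871/5]
L3 α=2/3: [2576/15, 9103/60, 467/5]
= [172, 152, 93]


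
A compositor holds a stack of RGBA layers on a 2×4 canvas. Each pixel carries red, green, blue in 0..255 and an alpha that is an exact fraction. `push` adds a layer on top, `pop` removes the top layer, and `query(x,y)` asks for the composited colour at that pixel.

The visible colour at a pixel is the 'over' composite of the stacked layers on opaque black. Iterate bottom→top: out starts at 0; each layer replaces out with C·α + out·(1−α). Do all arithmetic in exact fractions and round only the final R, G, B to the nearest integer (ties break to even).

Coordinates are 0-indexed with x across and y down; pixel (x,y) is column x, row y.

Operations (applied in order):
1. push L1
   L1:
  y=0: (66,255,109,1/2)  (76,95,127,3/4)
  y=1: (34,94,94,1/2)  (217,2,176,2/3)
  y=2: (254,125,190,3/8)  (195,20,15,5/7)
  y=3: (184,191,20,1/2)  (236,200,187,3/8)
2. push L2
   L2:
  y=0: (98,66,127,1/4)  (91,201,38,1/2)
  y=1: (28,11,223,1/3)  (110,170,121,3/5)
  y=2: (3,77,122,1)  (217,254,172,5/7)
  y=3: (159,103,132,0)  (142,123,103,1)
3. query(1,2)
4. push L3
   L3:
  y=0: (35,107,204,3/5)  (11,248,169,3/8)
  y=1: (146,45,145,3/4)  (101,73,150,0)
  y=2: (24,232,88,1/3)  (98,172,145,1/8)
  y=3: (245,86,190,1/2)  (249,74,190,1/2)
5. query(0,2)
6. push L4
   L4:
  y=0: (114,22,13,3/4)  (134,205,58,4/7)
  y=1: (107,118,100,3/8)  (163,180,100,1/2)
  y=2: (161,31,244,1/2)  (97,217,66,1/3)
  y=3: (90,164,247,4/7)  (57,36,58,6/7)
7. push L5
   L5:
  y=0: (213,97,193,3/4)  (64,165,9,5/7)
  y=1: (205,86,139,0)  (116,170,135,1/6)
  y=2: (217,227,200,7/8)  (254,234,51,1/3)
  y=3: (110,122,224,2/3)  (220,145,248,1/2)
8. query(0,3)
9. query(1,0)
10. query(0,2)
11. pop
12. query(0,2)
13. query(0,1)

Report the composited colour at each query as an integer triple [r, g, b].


(1,2) stack=L1,L2; from [0,0,0]:
L1 α=5/7: [975/7, 100/7, 75/7]
L2 α=5/7: [9545/49, 9090/49, 6170/49]
rounded: [195, 186, 126]

query (0,2) [L1,L2,L3] — begin 0,0,0
after L1 α=3/8: [381/4, 375/8, 285/4]
after L2 α=1: [3, 77, 122]
after L3 α=1/3: [10, 386/3, 332/3]
= [10, 129, 111]

at x=0,y=3 over L1,L2,L3,L4,L5:
+L1 (α=1/2) → [92, 191/2, 10]
+L2 (α=0) → [92, 191/2, 10]
+L3 (α=1/2) → [337/2, 363/4, 100]
+L4 (α=4/7) → [1731/14, 3713/28, 184]
+L5 (α=2/3) → [4811/42, 3515/28, 632/3]
rounded: [115, 126, 211]

at x=1,y=0 over L1,L2,L3,L4,L5:
L1 α=3/4: [57, 285/4, 381/4]
L2 α=1/2: [74, 1089/8, 533/8]
L3 α=3/8: [403/8, 11397/64, 6721/64]
L4 α=4/7: [5497/56, 86671/448, 35011/448]
L5 α=5/7: [14457/196, 271471/1568, 45091/1568]
= [74, 173, 29]

at x=0,y=2 over L1,L2,L3,L4,L5:
L1 α=3/8: [381/4, 375/8, 285/4]
L2 α=1: [3, 77, 122]
L3 α=1/3: [10, 386/3, 332/3]
L4 α=1/2: [171/2, 479/6, 532/3]
L5 α=7/8: [3209/16, 10013/48, 1183/6]
→ [201, 209, 197]

(0,2) stack=L1,L2,L3,L4; from [0,0,0]:
L1 α=3/8: [381/4, 375/8, 285/4]
L2 α=1: [3, 77, 122]
L3 α=1/3: [10, 386/3, 332/3]
L4 α=1/2: [171/2, 479/6, 532/3]
rounded: [86, 80, 177]

query (0,1) [L1,L2,L3,L4] — begin 0,0,0
after L1 α=1/2: [17, 47, 47]
after L2 α=1/3: [62/3, 35, 317/3]
after L3 α=3/4: [344/3, 85/2, 811/6]
after L4 α=3/8: [2683/24, 1133/16, 5855/48]
→ [112, 71, 122]


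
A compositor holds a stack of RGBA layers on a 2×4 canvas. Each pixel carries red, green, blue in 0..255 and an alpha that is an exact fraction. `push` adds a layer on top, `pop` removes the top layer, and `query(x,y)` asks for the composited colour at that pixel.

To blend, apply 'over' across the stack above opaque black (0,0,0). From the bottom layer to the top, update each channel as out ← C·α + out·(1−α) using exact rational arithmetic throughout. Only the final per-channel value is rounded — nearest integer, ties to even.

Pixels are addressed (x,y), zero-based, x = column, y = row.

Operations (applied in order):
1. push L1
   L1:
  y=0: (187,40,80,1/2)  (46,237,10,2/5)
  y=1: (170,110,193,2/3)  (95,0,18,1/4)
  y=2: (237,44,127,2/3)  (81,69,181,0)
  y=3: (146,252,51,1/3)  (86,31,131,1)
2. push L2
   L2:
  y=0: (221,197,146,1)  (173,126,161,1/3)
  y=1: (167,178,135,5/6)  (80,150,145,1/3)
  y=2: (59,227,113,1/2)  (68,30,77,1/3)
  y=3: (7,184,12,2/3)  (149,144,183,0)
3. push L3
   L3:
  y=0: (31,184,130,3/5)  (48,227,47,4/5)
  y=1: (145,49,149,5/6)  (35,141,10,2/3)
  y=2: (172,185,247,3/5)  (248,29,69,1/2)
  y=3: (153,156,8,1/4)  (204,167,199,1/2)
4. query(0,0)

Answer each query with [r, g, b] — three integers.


at x=0,y=0 over L1,L2,L3:
+L1 (α=1/2) → [187/2, 20, 40]
+L2 (α=1) → [221, 197, 146]
+L3 (α=3/5) → [107, 946/5, 682/5]
→ [107, 189, 136]


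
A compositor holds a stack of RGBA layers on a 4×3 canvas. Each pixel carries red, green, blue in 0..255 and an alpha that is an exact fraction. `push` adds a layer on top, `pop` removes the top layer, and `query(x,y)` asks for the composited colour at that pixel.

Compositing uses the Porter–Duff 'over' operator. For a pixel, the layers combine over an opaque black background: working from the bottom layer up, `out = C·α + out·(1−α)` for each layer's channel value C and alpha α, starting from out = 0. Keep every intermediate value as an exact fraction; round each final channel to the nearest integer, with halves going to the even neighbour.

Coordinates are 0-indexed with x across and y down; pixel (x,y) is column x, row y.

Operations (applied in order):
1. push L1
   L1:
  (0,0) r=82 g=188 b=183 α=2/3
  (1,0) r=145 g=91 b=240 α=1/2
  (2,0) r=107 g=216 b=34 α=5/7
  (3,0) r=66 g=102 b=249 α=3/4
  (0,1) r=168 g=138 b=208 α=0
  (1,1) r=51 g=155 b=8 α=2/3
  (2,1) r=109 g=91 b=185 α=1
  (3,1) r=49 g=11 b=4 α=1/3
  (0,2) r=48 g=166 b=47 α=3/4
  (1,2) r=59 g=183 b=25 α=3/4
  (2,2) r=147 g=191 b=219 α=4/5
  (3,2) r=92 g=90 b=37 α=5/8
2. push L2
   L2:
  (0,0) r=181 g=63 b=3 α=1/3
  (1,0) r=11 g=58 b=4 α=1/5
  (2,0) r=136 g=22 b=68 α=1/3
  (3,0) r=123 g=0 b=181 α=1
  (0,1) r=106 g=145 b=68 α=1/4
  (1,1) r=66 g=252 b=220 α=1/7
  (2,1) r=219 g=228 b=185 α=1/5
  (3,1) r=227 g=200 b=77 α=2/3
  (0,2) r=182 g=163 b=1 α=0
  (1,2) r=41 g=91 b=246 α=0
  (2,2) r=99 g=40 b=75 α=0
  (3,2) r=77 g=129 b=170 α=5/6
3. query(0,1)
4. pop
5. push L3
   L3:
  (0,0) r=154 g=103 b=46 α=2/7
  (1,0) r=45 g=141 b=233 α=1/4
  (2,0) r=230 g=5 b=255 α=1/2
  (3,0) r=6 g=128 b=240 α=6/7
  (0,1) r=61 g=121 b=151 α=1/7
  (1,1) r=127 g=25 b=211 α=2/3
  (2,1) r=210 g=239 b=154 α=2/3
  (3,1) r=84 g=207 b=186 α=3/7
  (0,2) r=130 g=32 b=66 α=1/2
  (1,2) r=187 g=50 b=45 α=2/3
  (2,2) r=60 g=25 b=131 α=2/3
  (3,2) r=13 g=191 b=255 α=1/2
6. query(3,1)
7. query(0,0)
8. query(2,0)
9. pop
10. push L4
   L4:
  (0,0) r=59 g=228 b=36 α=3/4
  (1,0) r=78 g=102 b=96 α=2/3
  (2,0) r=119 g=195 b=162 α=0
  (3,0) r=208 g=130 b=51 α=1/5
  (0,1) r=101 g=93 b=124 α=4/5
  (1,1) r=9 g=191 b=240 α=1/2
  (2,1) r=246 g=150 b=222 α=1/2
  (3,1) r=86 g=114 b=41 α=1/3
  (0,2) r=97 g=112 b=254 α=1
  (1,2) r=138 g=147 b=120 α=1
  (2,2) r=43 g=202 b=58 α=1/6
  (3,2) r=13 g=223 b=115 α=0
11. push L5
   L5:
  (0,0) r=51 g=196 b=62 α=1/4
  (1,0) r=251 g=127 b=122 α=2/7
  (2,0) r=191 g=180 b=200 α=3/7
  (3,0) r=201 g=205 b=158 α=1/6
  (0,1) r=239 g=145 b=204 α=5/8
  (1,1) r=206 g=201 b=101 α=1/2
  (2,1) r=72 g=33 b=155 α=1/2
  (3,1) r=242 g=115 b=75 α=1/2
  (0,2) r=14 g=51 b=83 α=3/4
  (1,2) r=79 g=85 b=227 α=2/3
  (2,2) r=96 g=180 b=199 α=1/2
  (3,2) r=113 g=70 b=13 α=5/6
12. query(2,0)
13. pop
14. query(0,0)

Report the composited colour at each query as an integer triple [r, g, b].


at x=0,y=1 over L1,L2:
+L1 (α=0) → [0, 0, 0]
+L2 (α=1/4) → [53/2, 145/4, 17]
= [26, 36, 17]

(3,1) stack=L1,L3; from [0,0,0]:
after L1 α=1/3: [49/3, 11/3, 4/3]
after L3 α=3/7: [136/3, 1907/21, 1690/21]
rounded: [45, 91, 80]

at x=0,y=0 over L1,L3:
L1 α=2/3: [164/3, 376/3, 122]
L3 α=2/7: [1744/21, 2498/21, 702/7]
= [83, 119, 100]

query (2,0) [L1,L3] — begin 0,0,0
+L1 (α=5/7) → [535/7, 1080/7, 170/7]
+L3 (α=1/2) → [2145/14, 1115/14, 1955/14]
→ [153, 80, 140]

at x=2,y=0 over L1,L4,L5:
+L1 (α=5/7) → [535/7, 1080/7, 170/7]
+L4 (α=0) → [535/7, 1080/7, 170/7]
+L5 (α=3/7) → [6151/49, 8100/49, 4880/49]
→ [126, 165, 100]

query (0,0) [L1,L4] — begin 0,0,0
+L1 (α=2/3) → [164/3, 376/3, 122]
+L4 (α=3/4) → [695/12, 607/3, 115/2]
rounded: [58, 202, 58]


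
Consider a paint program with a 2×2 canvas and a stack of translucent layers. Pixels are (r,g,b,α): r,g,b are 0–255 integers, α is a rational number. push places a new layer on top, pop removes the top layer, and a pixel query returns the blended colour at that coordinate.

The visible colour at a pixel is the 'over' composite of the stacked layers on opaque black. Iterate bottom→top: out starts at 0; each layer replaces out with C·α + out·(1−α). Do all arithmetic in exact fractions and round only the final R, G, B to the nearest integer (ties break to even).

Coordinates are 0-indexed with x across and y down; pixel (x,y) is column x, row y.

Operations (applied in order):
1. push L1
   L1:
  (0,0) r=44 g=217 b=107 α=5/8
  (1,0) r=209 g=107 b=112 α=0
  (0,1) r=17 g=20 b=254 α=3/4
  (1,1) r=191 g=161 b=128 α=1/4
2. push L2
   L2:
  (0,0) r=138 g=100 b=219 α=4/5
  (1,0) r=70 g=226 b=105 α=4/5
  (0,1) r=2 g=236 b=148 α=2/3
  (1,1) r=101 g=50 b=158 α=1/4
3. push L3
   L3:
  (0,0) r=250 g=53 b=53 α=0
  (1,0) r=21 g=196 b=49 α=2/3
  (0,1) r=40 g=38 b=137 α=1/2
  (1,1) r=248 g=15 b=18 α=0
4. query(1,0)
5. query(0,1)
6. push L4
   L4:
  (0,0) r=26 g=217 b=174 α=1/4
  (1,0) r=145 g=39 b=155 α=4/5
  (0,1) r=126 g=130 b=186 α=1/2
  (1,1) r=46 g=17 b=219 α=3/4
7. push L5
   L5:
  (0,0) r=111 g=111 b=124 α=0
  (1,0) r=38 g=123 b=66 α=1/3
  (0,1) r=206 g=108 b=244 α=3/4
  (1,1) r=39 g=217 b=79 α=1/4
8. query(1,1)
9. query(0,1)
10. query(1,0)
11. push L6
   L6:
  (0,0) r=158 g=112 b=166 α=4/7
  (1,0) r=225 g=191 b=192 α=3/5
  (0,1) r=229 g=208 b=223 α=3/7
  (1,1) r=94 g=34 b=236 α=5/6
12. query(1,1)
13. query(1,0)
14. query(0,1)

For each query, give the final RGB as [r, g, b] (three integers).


(1,0) stack=L1,L2,L3; from [0,0,0]:
L1 α=0: [0, 0, 0]
L2 α=4/5: [56, 904/5, 84]
L3 α=2/3: [98/3, 2864/15, 182/3]
→ [33, 191, 61]

at x=0,y=1 over L1,L2,L3:
+L1 (α=3/4) → [51/4, 15, 381/2]
+L2 (α=2/3) → [67/12, 487/3, 973/6]
+L3 (α=1/2) → [547/24, 601/6, 1795/12]
rounded: [23, 100, 150]

query (1,1) [L1,L2,L3,L4,L5] — begin 0,0,0
+L1 (α=1/4) → [191/4, 161/4, 32]
+L2 (α=1/4) → [977/16, 683/16, 127/2]
+L3 (α=0) → [977/16, 683/16, 127/2]
+L4 (α=3/4) → [3185/64, 1499/64, 1441/8]
+L5 (α=1/4) → [12051/256, 18385/256, 4955/32]
rounded: [47, 72, 155]

query (0,1) [L1,L2,L3,L4,L5] — begin 0,0,0
+L1 (α=3/4) → [51/4, 15, 381/2]
+L2 (α=2/3) → [67/12, 487/3, 973/6]
+L3 (α=1/2) → [547/24, 601/6, 1795/12]
+L4 (α=1/2) → [3571/48, 1381/12, 4027/24]
+L5 (α=3/4) → [33235/192, 5269/48, 21595/96]
= [173, 110, 225]

(1,0) stack=L1,L2,L3,L4,L5; from [0,0,0]:
L1 α=0: [0, 0, 0]
L2 α=4/5: [56, 904/5, 84]
L3 α=2/3: [98/3, 2864/15, 182/3]
L4 α=4/5: [1838/15, 5204/75, 2042/15]
L5 α=1/3: [4246/45, 19633/225, 5074/45]
= [94, 87, 113]

at x=1,y=1 over L1,L2,L3,L4,L5,L6:
after L1 α=1/4: [191/4, 161/4, 32]
after L2 α=1/4: [977/16, 683/16, 127/2]
after L3 α=0: [977/16, 683/16, 127/2]
after L4 α=3/4: [3185/64, 1499/64, 1441/8]
after L5 α=1/4: [12051/256, 18385/256, 4955/32]
after L6 α=5/6: [132371/1536, 20635/512, 42715/192]
→ [86, 40, 222]

query (1,0) [L1,L2,L3,L4,L5,L6] — begin 0,0,0
after L1 α=0: [0, 0, 0]
after L2 α=4/5: [56, 904/5, 84]
after L3 α=2/3: [98/3, 2864/15, 182/3]
after L4 α=4/5: [1838/15, 5204/75, 2042/15]
after L5 α=1/3: [4246/45, 19633/225, 5074/45]
after L6 α=3/5: [38867/225, 168191/1125, 36068/225]
rounded: [173, 150, 160]

query (0,1) [L1,L2,L3,L4,L5,L6] — begin 0,0,0
+L1 (α=3/4) → [51/4, 15, 381/2]
+L2 (α=2/3) → [67/12, 487/3, 973/6]
+L3 (α=1/2) → [547/24, 601/6, 1795/12]
+L4 (α=1/2) → [3571/48, 1381/12, 4027/24]
+L5 (α=3/4) → [33235/192, 5269/48, 21595/96]
+L6 (α=3/7) → [66211/336, 12757/84, 37651/168]
→ [197, 152, 224]


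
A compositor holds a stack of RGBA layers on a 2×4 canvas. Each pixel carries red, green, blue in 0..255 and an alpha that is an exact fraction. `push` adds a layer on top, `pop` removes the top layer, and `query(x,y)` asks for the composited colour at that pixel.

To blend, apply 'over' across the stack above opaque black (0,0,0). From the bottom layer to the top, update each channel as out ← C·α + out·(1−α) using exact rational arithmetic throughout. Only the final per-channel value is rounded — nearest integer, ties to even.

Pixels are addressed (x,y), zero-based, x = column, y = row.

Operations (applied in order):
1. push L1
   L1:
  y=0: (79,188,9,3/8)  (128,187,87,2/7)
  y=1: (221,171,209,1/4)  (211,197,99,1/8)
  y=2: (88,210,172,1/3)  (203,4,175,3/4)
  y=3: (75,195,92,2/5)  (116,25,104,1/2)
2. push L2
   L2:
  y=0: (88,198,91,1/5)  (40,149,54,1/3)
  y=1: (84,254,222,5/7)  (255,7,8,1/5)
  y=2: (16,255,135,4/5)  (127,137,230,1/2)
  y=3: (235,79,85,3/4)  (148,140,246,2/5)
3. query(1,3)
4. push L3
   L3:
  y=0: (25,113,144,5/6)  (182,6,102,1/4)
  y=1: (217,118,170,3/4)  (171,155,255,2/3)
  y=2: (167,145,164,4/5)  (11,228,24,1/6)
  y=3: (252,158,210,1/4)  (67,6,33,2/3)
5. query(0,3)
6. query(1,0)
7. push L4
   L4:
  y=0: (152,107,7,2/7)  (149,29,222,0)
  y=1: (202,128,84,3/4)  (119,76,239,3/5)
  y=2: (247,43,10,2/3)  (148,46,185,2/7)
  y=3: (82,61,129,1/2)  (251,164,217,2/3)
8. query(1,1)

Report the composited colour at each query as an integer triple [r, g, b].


(1,3) stack=L1,L2; from [0,0,0]:
L1 α=1/2: [58, 25/2, 52]
L2 α=2/5: [94, 127/2, 648/5]
rounded: [94, 64, 130]

at x=0,y=3 over L1,L2,L3:
L1 α=2/5: [30, 78, 184/5]
L2 α=3/4: [735/4, 315/4, 1459/20]
L3 α=1/4: [3213/16, 1577/16, 8577/80]
= [201, 99, 107]

(1,0) stack=L1,L2,L3; from [0,0,0]:
L1 α=2/7: [256/7, 374/7, 174/7]
L2 α=1/3: [264/7, 597/7, 242/7]
L3 α=1/4: [1033/14, 1833/28, 360/7]
= [74, 65, 51]

(1,1) stack=L1,L2,L3,L4; from [0,0,0]:
+L1 (α=1/8) → [211/8, 197/8, 99/8]
+L2 (α=1/5) → [721/10, 211/10, 23/2]
+L3 (α=2/3) → [4141/30, 3311/30, 1043/6]
+L4 (α=3/5) → [9496/75, 6731/75, 3194/15]
rounded: [127, 90, 213]


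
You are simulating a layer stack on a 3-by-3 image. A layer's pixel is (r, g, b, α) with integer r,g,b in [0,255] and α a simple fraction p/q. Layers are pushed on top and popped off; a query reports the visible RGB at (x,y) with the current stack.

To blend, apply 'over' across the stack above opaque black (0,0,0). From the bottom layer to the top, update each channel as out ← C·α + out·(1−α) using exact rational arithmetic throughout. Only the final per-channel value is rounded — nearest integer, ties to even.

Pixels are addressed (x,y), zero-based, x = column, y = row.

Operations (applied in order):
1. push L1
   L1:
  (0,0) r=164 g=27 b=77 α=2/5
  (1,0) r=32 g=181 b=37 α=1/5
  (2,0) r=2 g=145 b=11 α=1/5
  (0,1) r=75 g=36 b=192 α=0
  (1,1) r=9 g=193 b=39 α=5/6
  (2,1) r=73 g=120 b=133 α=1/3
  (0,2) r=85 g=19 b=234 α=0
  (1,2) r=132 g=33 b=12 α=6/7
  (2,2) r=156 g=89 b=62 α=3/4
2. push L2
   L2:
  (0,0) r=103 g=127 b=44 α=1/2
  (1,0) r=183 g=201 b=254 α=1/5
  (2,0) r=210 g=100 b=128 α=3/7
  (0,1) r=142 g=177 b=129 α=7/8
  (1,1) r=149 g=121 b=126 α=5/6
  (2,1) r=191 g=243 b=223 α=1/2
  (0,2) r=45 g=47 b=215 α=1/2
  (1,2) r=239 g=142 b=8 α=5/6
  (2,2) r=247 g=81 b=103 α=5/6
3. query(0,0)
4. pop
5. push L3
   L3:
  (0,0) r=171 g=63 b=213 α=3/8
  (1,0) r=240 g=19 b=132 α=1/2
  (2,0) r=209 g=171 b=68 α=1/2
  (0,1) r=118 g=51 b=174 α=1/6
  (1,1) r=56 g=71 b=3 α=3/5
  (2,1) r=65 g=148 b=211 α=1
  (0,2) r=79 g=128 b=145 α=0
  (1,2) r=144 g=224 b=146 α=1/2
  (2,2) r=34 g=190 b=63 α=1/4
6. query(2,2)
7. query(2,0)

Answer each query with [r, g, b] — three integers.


at x=0,y=0 over L1,L2:
+L1 (α=2/5) → [328/5, 54/5, 154/5]
+L2 (α=1/2) → [843/10, 689/10, 187/5]
= [84, 69, 37]

query (2,2) [L1,L3] — begin 0,0,0
L1 α=3/4: [117, 267/4, 93/2]
L3 α=1/4: [385/4, 1561/16, 405/8]
= [96, 98, 51]

(2,0) stack=L1,L3; from [0,0,0]:
L1 α=1/5: [2/5, 29, 11/5]
L3 α=1/2: [1047/10, 100, 351/10]
→ [105, 100, 35]


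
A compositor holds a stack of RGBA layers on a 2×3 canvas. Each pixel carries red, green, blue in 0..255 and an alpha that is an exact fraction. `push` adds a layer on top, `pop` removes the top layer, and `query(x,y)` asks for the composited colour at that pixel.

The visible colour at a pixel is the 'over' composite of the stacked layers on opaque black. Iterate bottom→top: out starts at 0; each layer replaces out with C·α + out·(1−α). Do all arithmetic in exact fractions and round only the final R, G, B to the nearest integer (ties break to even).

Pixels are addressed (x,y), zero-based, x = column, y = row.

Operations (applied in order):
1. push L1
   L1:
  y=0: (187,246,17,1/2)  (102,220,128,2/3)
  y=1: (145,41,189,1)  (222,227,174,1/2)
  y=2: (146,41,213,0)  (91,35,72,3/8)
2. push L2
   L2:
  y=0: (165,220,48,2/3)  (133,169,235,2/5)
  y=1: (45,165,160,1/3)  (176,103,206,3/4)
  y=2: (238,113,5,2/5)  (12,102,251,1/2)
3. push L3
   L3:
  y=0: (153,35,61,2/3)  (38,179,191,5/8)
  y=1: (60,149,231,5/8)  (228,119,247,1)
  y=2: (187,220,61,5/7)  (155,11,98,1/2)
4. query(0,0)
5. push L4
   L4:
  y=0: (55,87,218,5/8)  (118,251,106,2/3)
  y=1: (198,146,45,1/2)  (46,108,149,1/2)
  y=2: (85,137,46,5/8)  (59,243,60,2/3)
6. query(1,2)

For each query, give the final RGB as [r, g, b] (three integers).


(0,0) stack=L1,L2,L3; from [0,0,0]:
after L1 α=1/2: [187/2, 123, 17/2]
after L2 α=2/3: [847/6, 563/3, 209/6]
after L3 α=2/3: [2683/18, 773/9, 941/18]
rounded: [149, 86, 52]

query (1,2) [L1,L2,L3,L4] — begin 0,0,0
+L1 (α=3/8) → [273/8, 105/8, 27]
+L2 (α=1/2) → [369/16, 921/16, 139]
+L3 (α=1/2) → [2849/32, 1097/32, 237/2]
+L4 (α=2/3) → [6625/96, 16649/96, 159/2]
= [69, 173, 80]
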